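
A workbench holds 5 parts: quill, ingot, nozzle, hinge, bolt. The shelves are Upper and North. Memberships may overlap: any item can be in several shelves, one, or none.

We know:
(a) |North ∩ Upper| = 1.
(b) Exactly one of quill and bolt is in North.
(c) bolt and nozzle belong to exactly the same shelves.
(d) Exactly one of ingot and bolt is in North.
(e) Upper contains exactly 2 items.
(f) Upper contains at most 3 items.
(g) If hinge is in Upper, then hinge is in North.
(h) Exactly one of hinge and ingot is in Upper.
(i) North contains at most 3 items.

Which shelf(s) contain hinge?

hinge: North, Upper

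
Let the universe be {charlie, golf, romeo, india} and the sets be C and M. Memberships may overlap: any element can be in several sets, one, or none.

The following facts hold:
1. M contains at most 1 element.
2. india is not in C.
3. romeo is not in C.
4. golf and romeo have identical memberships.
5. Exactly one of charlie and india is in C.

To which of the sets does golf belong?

golf: none

From (2): india ∉ C.
From (3): romeo ∉ C.
(4): golf matches romeo: golf ∉ C.
(5) (exactly one): charlie ∈ C.
Suppose golf ∈ M: no assignment then satisfies all the clues, so golf ∉ M.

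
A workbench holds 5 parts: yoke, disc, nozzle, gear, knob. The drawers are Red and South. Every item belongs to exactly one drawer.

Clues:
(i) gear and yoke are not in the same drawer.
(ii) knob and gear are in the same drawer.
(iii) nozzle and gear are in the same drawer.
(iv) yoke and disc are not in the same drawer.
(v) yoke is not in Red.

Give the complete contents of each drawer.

Red = {disc, gear, knob, nozzle}; South = {yoke}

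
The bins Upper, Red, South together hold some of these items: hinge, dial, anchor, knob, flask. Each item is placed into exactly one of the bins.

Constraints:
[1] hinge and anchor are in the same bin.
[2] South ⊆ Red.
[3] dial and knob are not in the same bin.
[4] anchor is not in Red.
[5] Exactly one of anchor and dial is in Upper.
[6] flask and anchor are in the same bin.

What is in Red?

Red = {dial}

From (4): anchor ∉ Red.
(1): hinge matches anchor: hinge ∉ Red.
(2) contrapositive: hinge ∉ South.
(2) contrapositive: anchor ∉ South.
(6): flask matches anchor: flask ∉ Red.
(6): flask matches anchor: flask ∉ South.
Only one bin left: hinge ∈ Upper.
Only one bin left: anchor ∈ Upper.
Only one bin left: flask ∈ Upper.
(5) (exactly one): dial ∉ Upper.
Suppose dial ∉ Red: no assignment then satisfies all the clues, so dial ∈ Red.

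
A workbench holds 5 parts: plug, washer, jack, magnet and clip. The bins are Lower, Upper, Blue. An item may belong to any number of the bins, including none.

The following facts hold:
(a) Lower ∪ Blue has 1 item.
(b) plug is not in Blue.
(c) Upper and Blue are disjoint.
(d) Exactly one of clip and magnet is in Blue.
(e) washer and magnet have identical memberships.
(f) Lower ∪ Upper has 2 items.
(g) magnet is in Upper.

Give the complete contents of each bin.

Lower = {}; Upper = {magnet, washer}; Blue = {clip}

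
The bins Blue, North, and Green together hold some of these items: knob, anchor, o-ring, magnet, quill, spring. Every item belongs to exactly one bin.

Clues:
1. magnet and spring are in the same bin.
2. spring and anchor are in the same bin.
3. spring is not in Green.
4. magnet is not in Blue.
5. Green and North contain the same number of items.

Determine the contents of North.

North = {anchor, magnet, spring}

From (3): spring ∉ Green.
From (4): magnet ∉ Blue.
(1): spring matches magnet: spring ∉ Blue.
(1): magnet matches spring: magnet ∉ Green.
(2): anchor matches spring: anchor ∉ Blue.
(2): anchor matches spring: anchor ∉ Green.
Only one bin left: anchor ∈ North.
Only one bin left: magnet ∈ North.
Only one bin left: spring ∈ North.
Suppose knob ∈ North: no assignment then satisfies all the clues, so knob ∉ North.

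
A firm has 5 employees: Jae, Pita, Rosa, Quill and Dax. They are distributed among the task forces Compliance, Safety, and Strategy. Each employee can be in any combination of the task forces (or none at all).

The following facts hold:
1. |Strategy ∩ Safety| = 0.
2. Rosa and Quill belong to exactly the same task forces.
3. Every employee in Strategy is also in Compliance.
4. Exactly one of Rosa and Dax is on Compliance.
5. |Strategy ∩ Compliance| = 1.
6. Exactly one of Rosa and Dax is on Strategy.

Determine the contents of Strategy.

Strategy = {Dax}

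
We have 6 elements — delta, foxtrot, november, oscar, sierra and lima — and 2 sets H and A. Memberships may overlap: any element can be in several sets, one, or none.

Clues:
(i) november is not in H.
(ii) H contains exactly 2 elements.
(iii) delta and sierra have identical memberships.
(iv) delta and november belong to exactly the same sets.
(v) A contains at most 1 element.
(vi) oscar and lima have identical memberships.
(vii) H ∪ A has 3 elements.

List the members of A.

From (i): november ∉ H.
(iv): delta matches november: delta ∉ H.
(iii): sierra matches delta: sierra ∉ H.
Suppose delta ∈ A: no assignment then satisfies all the clues, so delta ∉ A.

A = {foxtrot}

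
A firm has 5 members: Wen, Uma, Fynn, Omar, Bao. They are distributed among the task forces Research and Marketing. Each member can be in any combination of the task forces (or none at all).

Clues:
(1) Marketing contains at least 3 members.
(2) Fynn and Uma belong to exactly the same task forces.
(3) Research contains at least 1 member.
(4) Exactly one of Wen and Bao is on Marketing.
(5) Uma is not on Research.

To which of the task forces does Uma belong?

From (5): Uma ∉ Research.
(2): Fynn matches Uma: Fynn ∉ Research.
Suppose Uma ∉ Marketing: no assignment then satisfies all the clues, so Uma ∈ Marketing.

Uma: Marketing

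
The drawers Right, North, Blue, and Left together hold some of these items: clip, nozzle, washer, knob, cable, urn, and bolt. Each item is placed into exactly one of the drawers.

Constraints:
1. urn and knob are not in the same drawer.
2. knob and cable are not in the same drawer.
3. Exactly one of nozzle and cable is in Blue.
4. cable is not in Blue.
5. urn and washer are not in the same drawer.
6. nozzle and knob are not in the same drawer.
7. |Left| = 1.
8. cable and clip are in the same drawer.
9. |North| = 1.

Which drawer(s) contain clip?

clip: Right

From (4): cable ∉ Blue.
(3) (exactly one): nozzle ∈ Blue.
(6): knob ∉ Blue.
(8): clip matches cable: clip ∉ Blue.
Suppose clip ∉ Right: no assignment then satisfies all the clues, so clip ∈ Right.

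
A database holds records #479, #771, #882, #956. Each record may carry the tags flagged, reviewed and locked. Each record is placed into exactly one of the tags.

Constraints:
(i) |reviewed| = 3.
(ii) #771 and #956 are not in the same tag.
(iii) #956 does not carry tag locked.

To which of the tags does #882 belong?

#882: reviewed

From (iii): #956 ∉ locked.
Suppose #882 ∈ flagged: no assignment then satisfies all the clues, so #882 ∉ flagged.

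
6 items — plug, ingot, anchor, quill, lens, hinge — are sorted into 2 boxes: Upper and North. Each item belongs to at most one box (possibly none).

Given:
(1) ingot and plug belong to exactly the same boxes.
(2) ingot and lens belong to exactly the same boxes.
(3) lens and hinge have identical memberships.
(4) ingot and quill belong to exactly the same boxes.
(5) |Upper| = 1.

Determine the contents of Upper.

Upper = {anchor}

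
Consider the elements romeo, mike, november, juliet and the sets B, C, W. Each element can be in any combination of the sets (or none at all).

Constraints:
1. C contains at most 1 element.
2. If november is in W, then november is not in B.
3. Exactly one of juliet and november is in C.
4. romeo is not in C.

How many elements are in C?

From (4): romeo ∉ C.
Suppose mike ∈ C: no assignment then satisfies all the clues, so mike ∉ C.

1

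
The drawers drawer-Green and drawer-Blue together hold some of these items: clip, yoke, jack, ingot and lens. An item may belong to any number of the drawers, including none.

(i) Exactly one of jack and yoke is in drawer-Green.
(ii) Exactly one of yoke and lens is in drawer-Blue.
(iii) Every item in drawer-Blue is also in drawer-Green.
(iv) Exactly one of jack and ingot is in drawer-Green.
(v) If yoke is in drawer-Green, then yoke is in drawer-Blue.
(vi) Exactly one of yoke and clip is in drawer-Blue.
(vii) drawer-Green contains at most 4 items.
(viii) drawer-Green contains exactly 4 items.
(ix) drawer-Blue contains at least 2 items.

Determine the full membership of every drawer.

drawer-Green = {clip, ingot, lens, yoke}; drawer-Blue = {ingot, yoke}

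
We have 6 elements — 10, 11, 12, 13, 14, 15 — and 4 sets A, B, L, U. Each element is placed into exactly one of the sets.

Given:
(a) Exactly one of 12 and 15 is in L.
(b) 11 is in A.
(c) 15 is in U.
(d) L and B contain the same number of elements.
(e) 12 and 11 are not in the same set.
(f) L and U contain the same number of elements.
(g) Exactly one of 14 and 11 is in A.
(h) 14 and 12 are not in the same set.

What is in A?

A = {10, 11, 13}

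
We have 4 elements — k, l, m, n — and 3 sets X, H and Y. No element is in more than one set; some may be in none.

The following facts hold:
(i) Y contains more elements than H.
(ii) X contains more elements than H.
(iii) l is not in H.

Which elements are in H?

H = {}

From (iii): l ∉ H.
Suppose k ∈ H: no assignment then satisfies all the clues, so k ∉ H.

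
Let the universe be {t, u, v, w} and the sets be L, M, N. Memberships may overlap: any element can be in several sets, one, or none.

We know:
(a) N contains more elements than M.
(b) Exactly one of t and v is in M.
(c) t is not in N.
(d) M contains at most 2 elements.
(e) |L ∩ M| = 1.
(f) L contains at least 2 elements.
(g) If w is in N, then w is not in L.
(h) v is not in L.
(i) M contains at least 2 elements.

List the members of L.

L = {t, u}

From (c): t ∉ N.
From (h): v ∉ L.
Suppose t ∉ L: no assignment then satisfies all the clues, so t ∈ L.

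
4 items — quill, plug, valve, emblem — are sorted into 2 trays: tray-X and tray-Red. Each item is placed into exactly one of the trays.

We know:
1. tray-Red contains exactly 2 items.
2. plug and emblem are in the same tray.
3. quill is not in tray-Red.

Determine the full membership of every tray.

tray-X = {quill, valve}; tray-Red = {emblem, plug}

From (3): quill ∉ tray-Red.
Only one tray left: quill ∈ tray-X.
Suppose plug ∈ tray-X: no assignment then satisfies all the clues, so plug ∉ tray-X.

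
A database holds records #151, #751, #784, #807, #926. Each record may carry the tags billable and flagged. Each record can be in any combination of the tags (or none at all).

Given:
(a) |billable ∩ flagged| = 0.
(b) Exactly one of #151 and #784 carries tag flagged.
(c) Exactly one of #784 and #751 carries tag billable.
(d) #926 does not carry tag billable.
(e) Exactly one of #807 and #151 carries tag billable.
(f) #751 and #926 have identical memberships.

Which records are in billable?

From (d): #926 ∉ billable.
(f): #751 matches #926: #751 ∉ billable.
(c) (exactly one): #784 ∈ billable.
Suppose #151 ∈ billable: no assignment then satisfies all the clues, so #151 ∉ billable.

billable = {#784, #807}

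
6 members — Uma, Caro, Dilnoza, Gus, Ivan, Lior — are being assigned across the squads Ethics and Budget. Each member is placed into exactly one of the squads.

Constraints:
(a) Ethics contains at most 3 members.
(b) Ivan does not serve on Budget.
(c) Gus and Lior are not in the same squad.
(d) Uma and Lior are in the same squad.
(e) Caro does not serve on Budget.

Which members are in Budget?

Budget = {Dilnoza, Lior, Uma}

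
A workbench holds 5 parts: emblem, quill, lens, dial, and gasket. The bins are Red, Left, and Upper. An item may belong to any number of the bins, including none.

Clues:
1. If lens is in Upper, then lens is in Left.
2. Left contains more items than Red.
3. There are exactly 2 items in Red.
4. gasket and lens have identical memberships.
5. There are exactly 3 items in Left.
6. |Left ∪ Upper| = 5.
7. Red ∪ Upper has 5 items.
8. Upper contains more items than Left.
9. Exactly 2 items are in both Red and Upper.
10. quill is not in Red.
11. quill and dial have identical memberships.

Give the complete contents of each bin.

Red = {gasket, lens}; Left = {emblem, gasket, lens}; Upper = {dial, emblem, gasket, lens, quill}

From (10): quill ∉ Red.
(11): dial matches quill: dial ∉ Red.
Suppose emblem ∈ Red: no assignment then satisfies all the clues, so emblem ∉ Red.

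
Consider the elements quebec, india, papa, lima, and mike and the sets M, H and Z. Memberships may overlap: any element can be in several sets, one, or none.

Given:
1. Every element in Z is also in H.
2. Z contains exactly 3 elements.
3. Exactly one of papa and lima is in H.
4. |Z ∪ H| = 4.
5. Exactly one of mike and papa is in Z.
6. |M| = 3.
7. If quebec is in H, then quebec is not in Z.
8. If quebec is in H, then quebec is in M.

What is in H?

H = {india, lima, mike, quebec}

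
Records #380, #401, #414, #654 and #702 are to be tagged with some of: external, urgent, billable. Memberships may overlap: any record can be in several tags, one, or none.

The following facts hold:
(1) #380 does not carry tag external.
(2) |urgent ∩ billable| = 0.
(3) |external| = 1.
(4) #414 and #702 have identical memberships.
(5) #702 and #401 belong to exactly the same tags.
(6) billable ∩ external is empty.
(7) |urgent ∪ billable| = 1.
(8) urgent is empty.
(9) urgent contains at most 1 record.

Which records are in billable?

billable = {#380}

From (1): #380 ∉ external.
(8): urgent already has 0, so the rest are out.
Suppose #380 ∉ billable: no assignment then satisfies all the clues, so #380 ∈ billable.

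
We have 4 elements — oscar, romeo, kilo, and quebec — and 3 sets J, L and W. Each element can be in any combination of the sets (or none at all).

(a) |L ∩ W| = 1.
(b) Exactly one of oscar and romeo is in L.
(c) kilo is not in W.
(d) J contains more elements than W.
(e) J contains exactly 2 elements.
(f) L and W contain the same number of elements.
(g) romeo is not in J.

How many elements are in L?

From (c): kilo ∉ W.
From (g): romeo ∉ J.
Suppose kilo ∈ L: no assignment then satisfies all the clues, so kilo ∉ L.

1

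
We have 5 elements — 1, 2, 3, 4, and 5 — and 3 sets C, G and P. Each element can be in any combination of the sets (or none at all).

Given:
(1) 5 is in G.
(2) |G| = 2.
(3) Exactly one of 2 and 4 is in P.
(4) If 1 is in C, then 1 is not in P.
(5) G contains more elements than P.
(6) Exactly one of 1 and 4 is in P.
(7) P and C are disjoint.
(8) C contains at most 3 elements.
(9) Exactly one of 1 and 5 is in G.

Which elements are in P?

P = {4}

From (1): 5 ∈ G.
(9) (exactly one): 1 ∉ G.
Suppose 1 ∈ P: no assignment then satisfies all the clues, so 1 ∉ P.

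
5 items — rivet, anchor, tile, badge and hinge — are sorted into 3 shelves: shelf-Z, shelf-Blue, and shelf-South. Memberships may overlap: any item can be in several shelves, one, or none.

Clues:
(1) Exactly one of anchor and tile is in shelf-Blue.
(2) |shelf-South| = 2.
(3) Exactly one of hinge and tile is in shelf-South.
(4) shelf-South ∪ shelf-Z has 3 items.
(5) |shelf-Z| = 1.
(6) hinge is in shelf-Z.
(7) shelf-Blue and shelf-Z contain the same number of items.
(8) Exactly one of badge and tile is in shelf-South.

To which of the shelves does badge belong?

badge: none

From (6): hinge ∈ shelf-Z.
(5): shelf-Z already has 1, so the rest are out.
Suppose badge ∈ shelf-Blue: no assignment then satisfies all the clues, so badge ∉ shelf-Blue.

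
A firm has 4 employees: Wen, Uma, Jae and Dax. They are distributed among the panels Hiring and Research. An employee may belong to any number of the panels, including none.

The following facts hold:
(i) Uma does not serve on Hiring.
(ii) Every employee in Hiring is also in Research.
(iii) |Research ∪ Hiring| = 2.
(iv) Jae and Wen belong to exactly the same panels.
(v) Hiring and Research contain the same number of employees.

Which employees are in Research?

Research = {Jae, Wen}

From (i): Uma ∉ Hiring.
Suppose Wen ∉ Research: no assignment then satisfies all the clues, so Wen ∈ Research.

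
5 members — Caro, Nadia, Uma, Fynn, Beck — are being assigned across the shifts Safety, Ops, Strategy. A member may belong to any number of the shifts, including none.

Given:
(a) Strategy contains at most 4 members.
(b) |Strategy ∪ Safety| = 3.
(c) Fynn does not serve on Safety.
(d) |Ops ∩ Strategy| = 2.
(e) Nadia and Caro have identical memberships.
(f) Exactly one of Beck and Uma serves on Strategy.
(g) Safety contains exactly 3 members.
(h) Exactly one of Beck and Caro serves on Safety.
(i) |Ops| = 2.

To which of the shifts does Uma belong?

Uma: Safety, Strategy

From (c): Fynn ∉ Safety.
Suppose Uma ∉ Safety: no assignment then satisfies all the clues, so Uma ∈ Safety.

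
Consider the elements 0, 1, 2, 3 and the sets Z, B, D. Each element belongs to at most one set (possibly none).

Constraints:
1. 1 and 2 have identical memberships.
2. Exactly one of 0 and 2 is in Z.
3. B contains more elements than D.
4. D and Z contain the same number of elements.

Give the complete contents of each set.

Z = {0}; B = {1, 2}; D = {3}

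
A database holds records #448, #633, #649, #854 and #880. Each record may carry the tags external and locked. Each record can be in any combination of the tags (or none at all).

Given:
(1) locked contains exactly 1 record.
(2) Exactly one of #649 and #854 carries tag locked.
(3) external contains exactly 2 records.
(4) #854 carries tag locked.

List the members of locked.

locked = {#854}

From (4): #854 ∈ locked.
(1): locked already has 1, so the rest are out.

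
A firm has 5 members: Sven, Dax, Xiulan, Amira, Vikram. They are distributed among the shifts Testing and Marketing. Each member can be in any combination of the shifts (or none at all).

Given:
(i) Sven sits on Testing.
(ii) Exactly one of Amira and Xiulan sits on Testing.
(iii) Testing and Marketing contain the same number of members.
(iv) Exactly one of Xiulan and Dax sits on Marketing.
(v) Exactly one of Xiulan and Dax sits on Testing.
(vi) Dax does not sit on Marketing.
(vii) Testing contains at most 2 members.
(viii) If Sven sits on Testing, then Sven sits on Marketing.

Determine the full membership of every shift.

Testing = {Sven, Xiulan}; Marketing = {Sven, Xiulan}

From (i): Sven ∈ Testing.
From (vi): Dax ∉ Marketing.
(iv) (exactly one): Xiulan ∈ Marketing.
(viii): Sven ∈ Marketing.
Suppose Dax ∈ Testing: no assignment then satisfies all the clues, so Dax ∉ Testing.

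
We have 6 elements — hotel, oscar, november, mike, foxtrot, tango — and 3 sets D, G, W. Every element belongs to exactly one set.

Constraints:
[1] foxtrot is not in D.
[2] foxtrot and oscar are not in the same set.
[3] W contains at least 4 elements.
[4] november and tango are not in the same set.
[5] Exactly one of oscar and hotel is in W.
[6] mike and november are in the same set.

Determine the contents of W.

W = {foxtrot, hotel, mike, november}

From (1): foxtrot ∉ D.
Suppose hotel ∉ W: no assignment then satisfies all the clues, so hotel ∈ W.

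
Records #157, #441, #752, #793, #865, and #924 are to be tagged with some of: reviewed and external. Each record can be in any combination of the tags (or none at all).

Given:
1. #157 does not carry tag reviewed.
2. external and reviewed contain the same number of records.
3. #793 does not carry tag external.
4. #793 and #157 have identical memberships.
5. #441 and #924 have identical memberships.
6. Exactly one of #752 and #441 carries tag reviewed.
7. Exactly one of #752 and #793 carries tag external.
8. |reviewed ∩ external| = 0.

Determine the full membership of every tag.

reviewed = {#441, #924}; external = {#752, #865}

From (1): #157 ∉ reviewed.
From (3): #793 ∉ external.
(4): #793 matches #157: #793 ∉ reviewed.
(4): #157 matches #793: #157 ∉ external.
(7) (exactly one): #752 ∈ external.
Suppose #441 ∉ reviewed: no assignment then satisfies all the clues, so #441 ∈ reviewed.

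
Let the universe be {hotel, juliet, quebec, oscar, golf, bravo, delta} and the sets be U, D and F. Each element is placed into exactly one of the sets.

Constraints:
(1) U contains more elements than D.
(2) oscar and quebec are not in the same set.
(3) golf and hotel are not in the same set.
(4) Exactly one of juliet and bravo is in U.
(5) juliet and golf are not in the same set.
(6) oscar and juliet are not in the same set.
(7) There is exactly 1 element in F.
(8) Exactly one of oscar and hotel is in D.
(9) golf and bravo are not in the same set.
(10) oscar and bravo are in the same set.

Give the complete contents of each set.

U = {delta, hotel, juliet, quebec}; D = {bravo, oscar}; F = {golf}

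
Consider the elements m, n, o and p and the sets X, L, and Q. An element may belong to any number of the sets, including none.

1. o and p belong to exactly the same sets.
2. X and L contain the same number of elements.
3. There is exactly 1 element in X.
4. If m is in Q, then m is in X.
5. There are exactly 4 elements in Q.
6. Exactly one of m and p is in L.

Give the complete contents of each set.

X = {m}; L = {m}; Q = {m, n, o, p}

(5): only 4 candidates remain for Q, so all are in.
(4): m ∈ X.
(3): X already has 1, so the rest are out.
Suppose m ∉ L: no assignment then satisfies all the clues, so m ∈ L.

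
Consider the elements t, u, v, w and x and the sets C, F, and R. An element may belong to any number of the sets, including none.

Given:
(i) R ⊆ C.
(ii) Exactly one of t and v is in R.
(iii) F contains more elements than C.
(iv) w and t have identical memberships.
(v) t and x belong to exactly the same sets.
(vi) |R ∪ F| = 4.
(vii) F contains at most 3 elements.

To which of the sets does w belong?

w: F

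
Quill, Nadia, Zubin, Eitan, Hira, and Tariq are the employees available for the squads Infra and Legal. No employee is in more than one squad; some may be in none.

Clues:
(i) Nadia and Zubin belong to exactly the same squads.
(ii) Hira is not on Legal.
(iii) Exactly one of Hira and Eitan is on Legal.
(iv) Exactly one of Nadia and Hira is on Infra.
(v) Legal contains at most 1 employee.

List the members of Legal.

Legal = {Eitan}

From (ii): Hira ∉ Legal.
(iii) (exactly one): Eitan ∈ Legal.
(v): Legal already has 1, so the rest are out.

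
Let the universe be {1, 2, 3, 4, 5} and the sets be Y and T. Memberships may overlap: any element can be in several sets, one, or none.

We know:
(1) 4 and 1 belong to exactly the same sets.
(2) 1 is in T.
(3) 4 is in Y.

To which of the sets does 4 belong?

From (2): 1 ∈ T.
From (3): 4 ∈ Y.
(1): 1 matches 4: 1 ∈ Y.
(1): 4 matches 1: 4 ∈ T.

4: T, Y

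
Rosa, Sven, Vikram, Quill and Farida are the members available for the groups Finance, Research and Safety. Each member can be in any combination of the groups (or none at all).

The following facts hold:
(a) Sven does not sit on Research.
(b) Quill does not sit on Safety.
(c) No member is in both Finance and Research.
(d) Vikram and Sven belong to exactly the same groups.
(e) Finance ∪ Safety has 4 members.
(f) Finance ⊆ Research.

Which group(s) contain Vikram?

From (a): Sven ∉ Research.
From (b): Quill ∉ Safety.
(d): Vikram matches Sven: Vikram ∉ Research.
(f) contrapositive: Sven ∉ Finance.
(f) contrapositive: Vikram ∉ Finance.
Suppose Vikram ∉ Safety: no assignment then satisfies all the clues, so Vikram ∈ Safety.

Vikram: Safety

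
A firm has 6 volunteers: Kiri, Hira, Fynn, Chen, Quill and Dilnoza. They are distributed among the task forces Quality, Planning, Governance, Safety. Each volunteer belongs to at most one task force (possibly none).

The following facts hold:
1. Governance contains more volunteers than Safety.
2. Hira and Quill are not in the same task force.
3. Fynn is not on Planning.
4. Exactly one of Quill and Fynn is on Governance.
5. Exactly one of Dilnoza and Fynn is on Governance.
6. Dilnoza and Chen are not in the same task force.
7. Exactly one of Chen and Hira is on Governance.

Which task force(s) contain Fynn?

From (3): Fynn ∉ Planning.
Suppose Fynn ∈ Quality: no assignment then satisfies all the clues, so Fynn ∉ Quality.

Fynn: Governance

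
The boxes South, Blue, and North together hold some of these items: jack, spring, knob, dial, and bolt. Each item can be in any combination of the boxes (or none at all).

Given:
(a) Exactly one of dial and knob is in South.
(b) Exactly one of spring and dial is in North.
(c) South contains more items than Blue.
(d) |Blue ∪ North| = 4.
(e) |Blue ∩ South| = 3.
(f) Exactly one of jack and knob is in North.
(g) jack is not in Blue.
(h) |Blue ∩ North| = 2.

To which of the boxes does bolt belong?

bolt: Blue, North, South

From (g): jack ∉ Blue.
Suppose bolt ∉ South: no assignment then satisfies all the clues, so bolt ∈ South.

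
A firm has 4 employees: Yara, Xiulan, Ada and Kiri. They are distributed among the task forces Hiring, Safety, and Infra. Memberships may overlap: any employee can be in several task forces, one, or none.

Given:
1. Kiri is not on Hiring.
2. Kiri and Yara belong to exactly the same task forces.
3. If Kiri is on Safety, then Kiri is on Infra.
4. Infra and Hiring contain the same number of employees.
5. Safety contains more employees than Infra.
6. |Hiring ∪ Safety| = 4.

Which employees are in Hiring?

From (1): Kiri ∉ Hiring.
(2): Yara matches Kiri: Yara ∉ Hiring.
Suppose Xiulan ∉ Hiring: no assignment then satisfies all the clues, so Xiulan ∈ Hiring.

Hiring = {Ada, Xiulan}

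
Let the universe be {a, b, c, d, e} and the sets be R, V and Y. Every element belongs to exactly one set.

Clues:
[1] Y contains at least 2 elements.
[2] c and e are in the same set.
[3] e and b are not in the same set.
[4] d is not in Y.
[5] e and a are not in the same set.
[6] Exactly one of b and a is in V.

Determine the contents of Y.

Y = {c, e}

From (4): d ∉ Y.
Suppose a ∈ Y: no assignment then satisfies all the clues, so a ∉ Y.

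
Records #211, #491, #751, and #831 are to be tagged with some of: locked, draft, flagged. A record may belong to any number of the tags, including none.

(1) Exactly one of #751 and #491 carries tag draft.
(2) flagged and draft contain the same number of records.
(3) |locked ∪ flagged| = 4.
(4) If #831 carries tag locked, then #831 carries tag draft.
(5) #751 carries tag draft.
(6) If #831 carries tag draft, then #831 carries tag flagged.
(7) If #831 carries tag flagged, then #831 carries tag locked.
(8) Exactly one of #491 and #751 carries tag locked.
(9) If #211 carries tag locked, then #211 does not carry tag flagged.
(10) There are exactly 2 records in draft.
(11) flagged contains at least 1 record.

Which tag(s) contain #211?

#211: locked

From (5): #751 ∈ draft.
(1) (exactly one): #491 ∉ draft.
Suppose #211 ∉ locked: no assignment then satisfies all the clues, so #211 ∈ locked.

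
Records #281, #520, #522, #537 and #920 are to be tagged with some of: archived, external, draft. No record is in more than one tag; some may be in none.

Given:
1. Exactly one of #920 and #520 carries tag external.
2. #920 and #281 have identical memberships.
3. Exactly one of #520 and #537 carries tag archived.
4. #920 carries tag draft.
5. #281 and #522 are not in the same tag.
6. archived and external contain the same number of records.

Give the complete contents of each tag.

From (4): #920 ∈ draft.
(1) (exactly one): #520 ∈ external.
(2): #281 matches #920: #281 ∉ archived.
(2): #281 matches #920: #281 ∉ external.
(2): #281 matches #920: #281 ∈ draft.
(3) (exactly one): #537 ∈ archived.
(5): #522 ∉ draft.
Suppose #522 ∈ archived: no assignment then satisfies all the clues, so #522 ∉ archived.

archived = {#537}; external = {#520}; draft = {#281, #920}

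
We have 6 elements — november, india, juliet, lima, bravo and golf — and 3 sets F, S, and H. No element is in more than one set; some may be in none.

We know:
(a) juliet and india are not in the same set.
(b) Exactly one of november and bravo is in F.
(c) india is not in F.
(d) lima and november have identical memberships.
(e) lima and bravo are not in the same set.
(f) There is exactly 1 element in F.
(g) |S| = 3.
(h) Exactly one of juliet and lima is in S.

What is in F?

F = {bravo}

From (c): india ∉ F.
Suppose november ∈ F: no assignment then satisfies all the clues, so november ∉ F.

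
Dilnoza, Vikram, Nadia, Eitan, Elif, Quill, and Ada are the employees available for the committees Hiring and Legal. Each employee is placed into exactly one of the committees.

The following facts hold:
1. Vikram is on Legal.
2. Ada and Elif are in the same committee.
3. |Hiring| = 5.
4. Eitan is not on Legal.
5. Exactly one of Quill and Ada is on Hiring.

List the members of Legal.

Legal = {Quill, Vikram}

From (1): Vikram ∈ Legal.
From (4): Eitan ∉ Legal.
Only one committee left: Eitan ∈ Hiring.
Suppose Dilnoza ∈ Legal: no assignment then satisfies all the clues, so Dilnoza ∉ Legal.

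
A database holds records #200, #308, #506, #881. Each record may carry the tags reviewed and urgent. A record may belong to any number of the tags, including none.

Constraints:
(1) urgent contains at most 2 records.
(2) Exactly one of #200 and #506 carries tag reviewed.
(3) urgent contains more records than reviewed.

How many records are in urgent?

2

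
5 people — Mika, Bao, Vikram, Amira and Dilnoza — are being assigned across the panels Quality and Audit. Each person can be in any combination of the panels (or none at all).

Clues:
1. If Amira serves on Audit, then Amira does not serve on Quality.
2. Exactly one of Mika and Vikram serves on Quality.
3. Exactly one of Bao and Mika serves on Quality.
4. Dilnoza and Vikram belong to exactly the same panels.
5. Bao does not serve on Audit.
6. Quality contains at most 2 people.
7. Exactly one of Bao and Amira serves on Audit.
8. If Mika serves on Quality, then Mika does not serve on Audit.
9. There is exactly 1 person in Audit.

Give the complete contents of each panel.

Quality = {Mika}; Audit = {Amira}

From (5): Bao ∉ Audit.
(7) (exactly one): Amira ∈ Audit.
(9): Audit already has 1, so the rest are out.
(1): Amira ∉ Quality.
Suppose Mika ∉ Quality: no assignment then satisfies all the clues, so Mika ∈ Quality.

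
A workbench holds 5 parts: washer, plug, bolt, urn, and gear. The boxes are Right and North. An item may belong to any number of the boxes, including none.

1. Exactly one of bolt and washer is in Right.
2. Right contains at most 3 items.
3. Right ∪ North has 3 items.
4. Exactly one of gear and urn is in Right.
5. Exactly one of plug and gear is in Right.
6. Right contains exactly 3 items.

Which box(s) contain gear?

gear: none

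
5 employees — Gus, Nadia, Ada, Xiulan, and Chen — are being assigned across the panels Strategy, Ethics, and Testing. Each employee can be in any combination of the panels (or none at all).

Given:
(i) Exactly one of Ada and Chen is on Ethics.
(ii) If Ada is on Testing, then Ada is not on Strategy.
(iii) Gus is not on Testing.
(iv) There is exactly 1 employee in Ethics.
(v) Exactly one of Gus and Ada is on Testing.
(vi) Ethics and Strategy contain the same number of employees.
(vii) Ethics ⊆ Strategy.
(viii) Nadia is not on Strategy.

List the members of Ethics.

From (iii): Gus ∉ Testing.
From (viii): Nadia ∉ Strategy.
(v) (exactly one): Ada ∈ Testing.
(vii) contrapositive: Nadia ∉ Ethics.
(ii): Ada ∉ Strategy.
(vii) contrapositive: Ada ∉ Ethics.
(i) (exactly one): Chen ∈ Ethics.
(iv): Ethics already has 1, so the rest are out.
(vii) with Chen ∈ Ethics: Chen ∈ Strategy.

Ethics = {Chen}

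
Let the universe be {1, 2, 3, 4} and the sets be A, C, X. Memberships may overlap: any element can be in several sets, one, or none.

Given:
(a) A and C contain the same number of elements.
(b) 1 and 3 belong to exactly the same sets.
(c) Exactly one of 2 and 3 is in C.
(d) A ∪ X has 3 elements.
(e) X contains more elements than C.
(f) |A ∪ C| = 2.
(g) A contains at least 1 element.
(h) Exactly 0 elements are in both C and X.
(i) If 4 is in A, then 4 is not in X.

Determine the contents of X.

X = {1, 3}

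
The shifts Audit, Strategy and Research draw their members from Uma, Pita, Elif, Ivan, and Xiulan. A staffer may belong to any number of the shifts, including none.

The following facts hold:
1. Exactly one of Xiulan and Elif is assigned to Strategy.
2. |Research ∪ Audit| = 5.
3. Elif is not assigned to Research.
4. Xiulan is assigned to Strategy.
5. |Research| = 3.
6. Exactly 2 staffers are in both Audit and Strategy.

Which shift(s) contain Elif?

From (3): Elif ∉ Research.
From (4): Xiulan ∈ Strategy.
(1) (exactly one): Elif ∉ Strategy.
Suppose Elif ∉ Audit: no assignment then satisfies all the clues, so Elif ∈ Audit.

Elif: Audit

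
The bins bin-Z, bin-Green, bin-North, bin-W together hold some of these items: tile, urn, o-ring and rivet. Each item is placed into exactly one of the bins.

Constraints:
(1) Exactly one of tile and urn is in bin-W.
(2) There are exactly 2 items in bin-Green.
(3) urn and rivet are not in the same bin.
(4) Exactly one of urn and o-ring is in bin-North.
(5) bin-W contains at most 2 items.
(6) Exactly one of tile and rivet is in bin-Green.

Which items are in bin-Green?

bin-Green = {o-ring, rivet}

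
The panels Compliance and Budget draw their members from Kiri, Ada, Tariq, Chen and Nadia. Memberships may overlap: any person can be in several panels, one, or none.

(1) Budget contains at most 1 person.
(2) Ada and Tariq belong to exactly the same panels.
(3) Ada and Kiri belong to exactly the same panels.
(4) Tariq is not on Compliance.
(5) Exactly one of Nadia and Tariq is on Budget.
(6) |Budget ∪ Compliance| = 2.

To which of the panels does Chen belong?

Chen: Compliance

From (4): Tariq ∉ Compliance.
(2): Ada matches Tariq: Ada ∉ Compliance.
(3): Kiri matches Ada: Kiri ∉ Compliance.
Suppose Chen ∉ Compliance: no assignment then satisfies all the clues, so Chen ∈ Compliance.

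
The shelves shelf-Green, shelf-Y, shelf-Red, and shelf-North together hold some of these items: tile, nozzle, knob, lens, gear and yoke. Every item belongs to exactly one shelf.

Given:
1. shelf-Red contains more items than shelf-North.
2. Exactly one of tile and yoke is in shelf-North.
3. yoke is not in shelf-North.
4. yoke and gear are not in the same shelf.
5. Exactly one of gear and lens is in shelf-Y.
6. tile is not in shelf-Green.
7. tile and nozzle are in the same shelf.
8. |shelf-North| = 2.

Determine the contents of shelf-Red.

shelf-Red = {knob, lens, yoke}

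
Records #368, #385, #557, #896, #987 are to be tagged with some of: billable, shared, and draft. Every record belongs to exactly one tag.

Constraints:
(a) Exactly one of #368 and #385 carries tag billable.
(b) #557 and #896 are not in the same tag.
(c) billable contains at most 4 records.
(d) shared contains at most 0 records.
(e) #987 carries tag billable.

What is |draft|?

2

From (e): #987 ∈ billable.
(d): shared already has 0, so the rest are out.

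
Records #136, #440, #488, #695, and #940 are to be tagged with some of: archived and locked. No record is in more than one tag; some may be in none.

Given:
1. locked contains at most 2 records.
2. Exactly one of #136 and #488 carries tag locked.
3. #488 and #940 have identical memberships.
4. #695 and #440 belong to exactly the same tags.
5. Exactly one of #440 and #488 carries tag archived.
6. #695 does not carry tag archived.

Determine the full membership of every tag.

archived = {#488, #940}; locked = {#136}

From (6): #695 ∉ archived.
(4): #440 matches #695: #440 ∉ archived.
(5) (exactly one): #488 ∈ archived.
(2) (exactly one): #136 ∈ locked.
(3): #940 matches #488: #940 ∈ archived.
Suppose #440 ∈ locked: no assignment then satisfies all the clues, so #440 ∉ locked.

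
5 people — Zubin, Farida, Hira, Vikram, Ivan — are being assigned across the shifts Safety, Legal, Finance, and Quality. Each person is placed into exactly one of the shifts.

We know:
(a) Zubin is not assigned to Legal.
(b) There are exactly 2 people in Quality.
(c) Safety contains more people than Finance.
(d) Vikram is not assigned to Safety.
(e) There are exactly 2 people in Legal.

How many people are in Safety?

1

From (a): Zubin ∉ Legal.
From (d): Vikram ∉ Safety.
Suppose Zubin ∈ Finance: no assignment then satisfies all the clues, so Zubin ∉ Finance.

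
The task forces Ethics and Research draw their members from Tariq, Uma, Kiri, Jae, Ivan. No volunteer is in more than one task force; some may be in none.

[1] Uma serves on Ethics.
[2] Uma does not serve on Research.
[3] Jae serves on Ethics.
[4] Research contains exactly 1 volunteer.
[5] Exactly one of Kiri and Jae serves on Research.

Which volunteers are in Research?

From (1): Uma ∈ Ethics.
From (3): Jae ∈ Ethics.
(5) (exactly one): Kiri ∈ Research.
(4): Research already has 1, so the rest are out.

Research = {Kiri}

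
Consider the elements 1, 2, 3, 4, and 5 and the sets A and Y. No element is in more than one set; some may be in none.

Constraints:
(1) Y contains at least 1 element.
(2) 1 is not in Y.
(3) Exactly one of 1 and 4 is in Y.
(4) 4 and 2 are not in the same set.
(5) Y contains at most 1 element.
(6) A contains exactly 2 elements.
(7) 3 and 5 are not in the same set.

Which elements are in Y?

From (2): 1 ∉ Y.
(3) (exactly one): 4 ∈ Y.
(4): 2 ∉ Y.
(5): Y already has 1, so the rest are out.

Y = {4}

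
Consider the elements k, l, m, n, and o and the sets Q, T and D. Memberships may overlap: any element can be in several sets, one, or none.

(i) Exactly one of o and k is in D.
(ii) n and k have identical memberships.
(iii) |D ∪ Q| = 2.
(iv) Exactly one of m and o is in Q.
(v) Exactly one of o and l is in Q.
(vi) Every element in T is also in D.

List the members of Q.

Q = {o}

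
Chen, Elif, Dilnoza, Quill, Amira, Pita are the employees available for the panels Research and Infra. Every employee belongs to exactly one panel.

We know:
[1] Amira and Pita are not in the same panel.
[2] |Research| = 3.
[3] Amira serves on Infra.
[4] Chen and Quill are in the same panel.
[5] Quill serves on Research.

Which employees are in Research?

From (3): Amira ∈ Infra.
From (5): Quill ∈ Research.
(1): Pita ∉ Infra.
(4): Chen matches Quill: Chen ∈ Research.
Only one panel left: Pita ∈ Research.
(2): Research already has 3, so the rest are out.
Only one panel left: Elif ∈ Infra.
Only one panel left: Dilnoza ∈ Infra.

Research = {Chen, Pita, Quill}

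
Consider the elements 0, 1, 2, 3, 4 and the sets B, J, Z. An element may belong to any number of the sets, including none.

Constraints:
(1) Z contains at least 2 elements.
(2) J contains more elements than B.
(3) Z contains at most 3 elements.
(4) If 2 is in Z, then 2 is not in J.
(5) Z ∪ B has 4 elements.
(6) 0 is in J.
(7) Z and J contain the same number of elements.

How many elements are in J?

3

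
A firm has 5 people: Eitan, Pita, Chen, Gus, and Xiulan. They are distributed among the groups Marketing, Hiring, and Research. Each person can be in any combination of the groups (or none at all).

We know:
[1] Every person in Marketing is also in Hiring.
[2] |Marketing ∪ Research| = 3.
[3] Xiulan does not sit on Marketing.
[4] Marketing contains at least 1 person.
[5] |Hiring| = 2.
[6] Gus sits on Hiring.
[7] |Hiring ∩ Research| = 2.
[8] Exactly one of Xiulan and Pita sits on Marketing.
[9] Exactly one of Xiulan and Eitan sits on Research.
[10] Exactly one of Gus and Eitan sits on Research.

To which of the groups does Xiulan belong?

Xiulan: Research

From (3): Xiulan ∉ Marketing.
From (6): Gus ∈ Hiring.
(8) (exactly one): Pita ∈ Marketing.
(1) with Pita ∈ Marketing: Pita ∈ Hiring.
(5): Hiring already has 2, so the rest are out.
(1) contrapositive: Eitan ∉ Marketing.
(1) contrapositive: Chen ∉ Marketing.
Suppose Xiulan ∉ Research: no assignment then satisfies all the clues, so Xiulan ∈ Research.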